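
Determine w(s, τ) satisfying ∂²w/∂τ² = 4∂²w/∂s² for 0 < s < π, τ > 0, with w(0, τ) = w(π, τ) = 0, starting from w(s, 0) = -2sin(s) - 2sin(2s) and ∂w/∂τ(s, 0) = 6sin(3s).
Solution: Separating variables: w = Σ [A_n cos(ω_n τ) + B_n sin(ω_n τ)] sin(ns), ω_n = 2n. From ICs (B_n = velocity coefficient / ω_n): A_1=-2, A_2=-2, B_3=1.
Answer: w(s, τ) = -2sin(s)cos(2τ) - 2sin(2s)cos(4τ) + sin(3s)sin(6τ)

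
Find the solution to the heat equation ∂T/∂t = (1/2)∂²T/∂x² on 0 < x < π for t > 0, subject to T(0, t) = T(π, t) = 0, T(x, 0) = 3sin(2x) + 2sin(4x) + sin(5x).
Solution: Using separation of variables T = X(x)G(t):
Eigenfunctions: sin(nx), n = 1, 2, 3, ...
General solution: T(x, t) = Σ c_n sin(nx) exp(-n² t/2)
Matching T(x,0) = 3sin(2x) + 2sin(4x) + sin(5x) term by term: c_2=3, c_4=2, c_5=1.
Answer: T(x, t) = 3exp(-2t)sin(2x) + 2exp(-8t)sin(4x) + exp(-25t/2)sin(5x)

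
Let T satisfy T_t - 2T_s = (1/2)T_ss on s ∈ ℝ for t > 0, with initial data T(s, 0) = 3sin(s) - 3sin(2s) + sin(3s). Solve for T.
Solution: Moving frame: η = s + 2t, σ = t, T = u(η,σ), so T_t = u_σ + 2u_η and T_ss = u_ηη.
Hence T_t - 2T_s = u_σ and the PDE becomes the heat equation u_σ = (1/2)u_ηη on η ∈ ℝ.
Initial data: u(η,0) = T(η,0) = 3sin(η) - 3sin(2η) + sin(3η). Each mode sin(nη) decays as exp(-n²σ/2) on ℝ, so u(η,σ) = Σ c_n exp(-n²σ/2) sin(nη) with c_1=3, c_2=-3, c_3=1: u(η,σ) = -3exp(-2σ)sin(2η) + 3exp(-σ/2)sin(η) + exp(-9σ/2)sin(3η).
Substituting back: T(s,t) = u(s + 2t, t).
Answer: T(s, t) = -3exp(-2t)sin(2s + 4t) + 3exp(-t/2)sin(s + 2t) + exp(-9t/2)sin(3s + 6t)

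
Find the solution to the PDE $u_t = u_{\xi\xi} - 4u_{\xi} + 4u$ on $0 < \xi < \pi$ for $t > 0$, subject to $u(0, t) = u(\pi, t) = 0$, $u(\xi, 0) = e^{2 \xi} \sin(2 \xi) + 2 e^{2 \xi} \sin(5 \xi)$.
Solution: Substitute $u = e^{2\xi}w$, i.e. $w = e^{-2\xi}u$.
By the product rule, $u_{\xi} = e^{2\xi}(w_{\xi} + 2w)$, $u_{\xi\xi} = e^{2\xi}(w_{\xi\xi} + 4w_{\xi} + 4w)$, $u_t = e^{2\xi}w_t$.
Substituting into the PDE and dividing by $e^{2\xi}$: $w_t = (w_{\xi\xi} + 4w_{\xi} + 4w) - 4(w_{\xi} + 2w) + 4w$.
The lower-order terms cancel, leaving the standard heat equation $w_t = w_{\xi\xi}$.
Initial data for $w$: $w(\xi,0) = e^{-2\xi}u(\xi,0) = \sin(2 \xi) + 2 \sin(5 \xi)$. The boundary conditions carry over: $w(0,t) = w(\pi,t) = 0$.
Solve for $w$:
  Using separation of variables $w = X(\xi)T(t)$:
  Eigenfunctions: $\sin(n\xi)$, $n = 1, 2, 3, \ldots$
  General solution: $w(\xi, t) = \sum c_n \sin(n\xi) e^{-n^2 t}$
  Matching $w(\xi,0) = \sin(2 \xi) + 2 \sin(5 \xi)$ term by term: $c_2=1, c_5=2$.
Hence $w(\xi,t) = e^{-4 t} \sin(2 \xi) + 2 e^{-25 t} \sin(5 \xi)$.
Transform back: $u(\xi,t) = e^{2\xi}w(\xi,t)$.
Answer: $u(\xi, t) = e^{2 \xi} e^{-4 t} \sin(2 \xi) + 2 e^{2 \xi} e^{-25 t} \sin(5 \xi)$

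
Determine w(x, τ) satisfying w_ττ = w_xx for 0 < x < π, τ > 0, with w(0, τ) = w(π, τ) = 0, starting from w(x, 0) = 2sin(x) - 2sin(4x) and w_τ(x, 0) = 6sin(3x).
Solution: Using separation of variables w = X(x)T(τ):
Eigenfunctions: sin(nx), n = 1, 2, 3, ...
General solution: w(x, τ) = Σ [A_n cos(n τ) + B_n sin(n τ)] sin(nx)
From w(x,0) = 2sin(x) - 2sin(4x): A_1=2, A_4=-2. From w_τ(x,0) = 6sin(3x), using w_τ(x,0) = Σ ω_n B_n sin(nx) with ω_n = n: B_3 = 6/3 = 2.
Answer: w(x, τ) = 2sin(x)cos(τ) + 2sin(3x)sin(3τ) - 2sin(4x)cos(4τ)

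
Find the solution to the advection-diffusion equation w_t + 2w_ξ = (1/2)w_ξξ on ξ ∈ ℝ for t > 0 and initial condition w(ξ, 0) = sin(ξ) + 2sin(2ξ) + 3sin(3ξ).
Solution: Moving frame: η = ξ - 2t, σ = t, w = u(η,σ), so w_t = u_σ - 2u_η and w_ξξ = u_ηη.
Hence w_t + 2w_ξ = u_σ and the PDE becomes the heat equation u_σ = (1/2)u_ηη on η ∈ ℝ.
Initial data: u(η,0) = w(η,0) = sin(η) + 2sin(2η) + 3sin(3η). Each mode sin(nη) decays as exp(-n²σ/2) on ℝ, so u(η,σ) = Σ c_n exp(-n²σ/2) sin(nη) with c_1=1, c_2=2, c_3=3: u(η,σ) = 2exp(-2σ)sin(2η) + exp(-σ/2)sin(η) + 3exp(-9σ/2)sin(3η).
Substituting back: w(ξ,t) = u(ξ - 2t, t).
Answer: w(ξ, t) = -2exp(-2t)sin(4t - 2ξ) - exp(-t/2)sin(2t - ξ) - 3exp(-9t/2)sin(6t - 3ξ)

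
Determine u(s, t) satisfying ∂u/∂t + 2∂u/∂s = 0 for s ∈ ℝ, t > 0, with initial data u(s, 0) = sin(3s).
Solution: By method of characteristics (waves move right with speed 2):
Along characteristics s - 2t = const, u is constant, so u(s,t) = f(s - 2t) with f = u(·, 0).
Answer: u(s, t) = sin(3s - 6t)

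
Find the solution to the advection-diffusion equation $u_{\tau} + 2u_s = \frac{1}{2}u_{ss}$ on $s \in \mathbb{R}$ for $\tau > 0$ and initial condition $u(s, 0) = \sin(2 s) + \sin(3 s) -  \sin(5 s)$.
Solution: Moving frame: $\eta = s - 2\tau$, $\sigma = \tau$, $u = w(\eta,\sigma)$, so $u_{\tau} = w_{\sigma} - 2w_{\eta}$ and $u_{ss} = w_{\eta\eta}$.
Hence $u_{\tau} + 2u_s = w_{\sigma}$ and the PDE becomes the heat equation $w_{\sigma} = \frac{1}{2}w_{\eta\eta}$ on $\eta \in \mathbb{R}$.
Initial data: $w(\eta,0) = u(\eta,0) = \sin(2 \eta) + \sin(3 \eta) - \sin(5 \eta)$. Each mode $\sin(n\eta)$ decays as $e^{-n^2\sigma/2}$ on $\mathbb{R}$, so $w(\eta,\sigma) = \sum c_n e^{-n^2\sigma/2} \sin(n\eta)$ with $c_2=1, c_3=1, c_5=-1$: $w(\eta,\sigma) = e^{-2 \sigma} \sin(2 \eta) + e^{-9 \sigma/2} \sin(3 \eta) - e^{-25 \sigma/2} \sin(5 \eta)$.
Substituting back: $u(s,\tau) = w(s - 2\tau, \tau)$.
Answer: $u(s, \tau) = - e^{-2 \tau} \sin(4 \tau - 2 s) -  e^{-9 \tau/2} \sin(6 \tau - 3 s) + e^{-25 \tau/2} \sin(10 \tau - 5 s)$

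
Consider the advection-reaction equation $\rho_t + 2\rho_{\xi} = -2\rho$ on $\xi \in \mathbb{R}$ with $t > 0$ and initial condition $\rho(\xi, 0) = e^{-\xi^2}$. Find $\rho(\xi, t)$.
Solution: Substitute $\rho = e^{-2t}u$, i.e. $u = e^{2t}\rho$.
By the product rule, $\rho_t = e^{-2t}(u_t - 2u)$, $\rho_{\xi} = e^{-2t}u_{\xi}$.
Substituting into the PDE and dividing by $e^{-2t}$: $u_t - 2u + 2u_{\xi} = -2u$.
The lower-order terms cancel, leaving the standard advection equation $u_t + 2u_{\xi} = 0$.
Initial data for $u$: $u(\xi,0) = \rho(\xi,0) = e^{-\xi^2}$.
Solve for $u$:
  By method of characteristics (waves move right with speed 2):
  Along characteristics $\xi - 2t =$ const, $u$ is constant, so $u(\xi,t) = f(\xi - 2t)$ with $f = u( \cdot , 0)$.
Hence $u(\xi,t) = e^{-(-2 t + \xi)^2}$.
Transform back: $\rho(\xi,t) = e^{-2t}u(\xi,t)$.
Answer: $\rho(\xi, t) = e^{-2 t} e^{-(\xi - 2 t)^2}$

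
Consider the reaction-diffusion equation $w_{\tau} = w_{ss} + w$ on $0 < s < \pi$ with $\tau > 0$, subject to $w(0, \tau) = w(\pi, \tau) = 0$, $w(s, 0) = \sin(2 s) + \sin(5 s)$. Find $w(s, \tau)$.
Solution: Substitute $w = e^{\tau}u$, i.e. $u = e^{-\tau}w$.
By the product rule, $w_{\tau} = e^{\tau}(u_{\tau} + u)$, $w_{ss} = e^{\tau}u_{ss}$.
Substituting into the PDE and dividing by $e^{\tau}$: $u_{\tau} + u = u_{ss} + u$.
The lower-order terms cancel, leaving the standard heat equation $u_{\tau} = u_{ss}$.
Initial data for $u$: $u(s,0) = w(s,0) = \sin(2 s) + \sin(5 s)$. The boundary conditions carry over: $u(0,\tau) = u(\pi,\tau) = 0$.
Solve for $u$:
  Using separation of variables $u = X(s)T(\tau)$:
  Eigenfunctions: $\sin(ns)$, $n = 1, 2, 3, \ldots$
  General solution: $u(s, \tau) = \sum c_n \sin(ns) e^{-n^2 \tau}$
  Matching $u(s,0) = \sin(2 s) + \sin(5 s)$ term by term: $c_2=1, c_5=1$.
Hence $u(s,\tau) = e^{-4 \tau} \sin(2 s) + e^{-25 \tau} \sin(5 s)$.
Transform back: $w(s,\tau) = e^{\tau}u(s,\tau)$.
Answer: $w(s, \tau) = e^{-3 \tau} \sin(2 s) + e^{-24 \tau} \sin(5 s)$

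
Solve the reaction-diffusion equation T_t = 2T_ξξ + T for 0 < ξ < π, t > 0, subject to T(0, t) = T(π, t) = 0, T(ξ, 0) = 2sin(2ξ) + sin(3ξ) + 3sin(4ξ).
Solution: Substitute T = exp(t)u, i.e. u = exp(-t)T.
By the product rule, T_t = exp(t)(u_t + u), T_ξξ = exp(t)u_ξξ.
Substituting into the PDE and dividing by exp(t): u_t + u = 2u_ξξ + u.
The lower-order terms cancel, leaving the standard heat equation u_t = 2u_ξξ.
Initial data for u: u(ξ,0) = T(ξ,0) = 2sin(2ξ) + sin(3ξ) + 3sin(4ξ). The boundary conditions carry over: u(0,t) = u(π,t) = 0.
Solve for u:
  Using separation of variables u = X(ξ)G(t):
  Eigenfunctions: sin(nξ), n = 1, 2, 3, ...
  General solution: u(ξ, t) = Σ c_n sin(nξ) exp(-2n² t)
  Matching u(ξ,0) = 2sin(2ξ) + sin(3ξ) + 3sin(4ξ) term by term: c_2=2, c_3=1, c_4=3.
Hence u(ξ,t) = 2exp(-8t)sin(2ξ) + exp(-18t)sin(3ξ) + 3exp(-32t)sin(4ξ).
Transform back: T(ξ,t) = exp(t)u(ξ,t).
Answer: T(ξ, t) = 2exp(-7t)sin(2ξ) + exp(-17t)sin(3ξ) + 3exp(-31t)sin(4ξ)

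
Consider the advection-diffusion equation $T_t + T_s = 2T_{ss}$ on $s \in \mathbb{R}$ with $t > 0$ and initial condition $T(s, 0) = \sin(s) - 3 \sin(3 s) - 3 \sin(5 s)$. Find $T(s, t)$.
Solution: Moving frame: $\eta = s - t$, $\sigma = t$, $T = u(\eta,\sigma)$, so $T_t = u_{\sigma} - u_{\eta}$ and $T_{ss} = u_{\eta\eta}$.
Hence $T_t + T_s = u_{\sigma}$ and the PDE becomes the heat equation $u_{\sigma} = 2u_{\eta\eta}$ on $\eta \in \mathbb{R}$.
Initial data: $u(\eta,0) = T(\eta,0) = \sin(\eta) - 3 \sin(3 \eta) - 3 \sin(5 \eta)$. Each mode $\sin(n\eta)$ decays as $e^{-2n^2\sigma}$ on $\mathbb{R}$, so $u(\eta,\sigma) = \sum c_n e^{-2n^2\sigma} \sin(n\eta)$ with $c_1=1, c_3=-3, c_5=-3$: $u(\eta,\sigma) = e^{-2 \sigma} \sin(\eta) - 3 e^{-18 \sigma} \sin(3 \eta) - 3 e^{-50 \sigma} \sin(5 \eta)$.
Substituting back: $T(s,t) = u(s - t, t)$.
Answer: $T(s, t) = e^{-2 t} \sin(s - t) - 3 e^{-18 t} \sin(3 s - 3 t) - 3 e^{-50 t} \sin(5 s - 5 t)$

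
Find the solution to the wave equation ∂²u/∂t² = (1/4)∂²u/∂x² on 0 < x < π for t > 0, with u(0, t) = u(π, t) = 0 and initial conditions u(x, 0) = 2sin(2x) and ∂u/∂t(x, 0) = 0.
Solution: Using separation of variables u = X(x)T(t):
Eigenfunctions: sin(nx), n = 1, 2, 3, ...
General solution: u(x, t) = Σ [A_n cos(n t/2) + B_n sin(n t/2)] sin(nx)
From u(x,0) = 2sin(2x): A_2=2. From u_t(x,0) = 0: all B_n = 0.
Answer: u(x, t) = 2sin(2x)cos(t)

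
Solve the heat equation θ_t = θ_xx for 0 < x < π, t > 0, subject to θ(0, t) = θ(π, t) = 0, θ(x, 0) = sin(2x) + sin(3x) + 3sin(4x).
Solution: Using separation of variables θ = X(x)G(t):
Eigenfunctions: sin(nx), n = 1, 2, 3, ...
General solution: θ(x, t) = Σ c_n sin(nx) exp(-n² t)
Matching θ(x,0) = sin(2x) + sin(3x) + 3sin(4x) term by term: c_2=1, c_3=1, c_4=3.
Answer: θ(x, t) = exp(-4t)sin(2x) + exp(-9t)sin(3x) + 3exp(-16t)sin(4x)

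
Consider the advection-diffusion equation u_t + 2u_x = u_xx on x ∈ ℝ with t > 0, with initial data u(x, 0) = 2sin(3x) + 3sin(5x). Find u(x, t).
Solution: Change to a moving frame: let η = x - 2t, σ = t and write u(x,t) = w(η,σ).
By the chain rule u_t = w_σ - 2w_η, u_x = w_η, u_xx = w_ηη.
Then u_t + 2u_x = w_σ: the advection term cancels and the PDE becomes the heat equation w_σ = w_ηη on η ∈ ℝ.
Initial data: w(η,0) = u(η,0) = 2sin(3η) + 3sin(5η).
On η ∈ ℝ each mode satisfies (sin(nη))″ = -n² sin(nη), so exp(-n²σ) sin(nη) solves the heat equation; by superposition w(η,σ) = Σ c_n exp(-n²σ) sin(nη).
Reading off the coefficients: c_3=2, c_5=3, so w(η,σ) = 2exp(-9σ)sin(3η) + 3exp(-25σ)sin(5η).
Substituting back η = x - 2t, σ = t: u(x,t) = w(x - 2t, t).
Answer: u(x, t) = -2exp(-9t)sin(6t - 3x) - 3exp(-25t)sin(10t - 5x)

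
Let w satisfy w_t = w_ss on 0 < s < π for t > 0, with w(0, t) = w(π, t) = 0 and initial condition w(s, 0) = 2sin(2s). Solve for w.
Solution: Using separation of variables w = X(s)T(t):
Eigenfunctions: sin(ns), n = 1, 2, 3, ...
General solution: w(s, t) = Σ c_n sin(ns) exp(-n² t)
Matching w(s,0) = 2sin(2s) term by term: c_2=2.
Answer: w(s, t) = 2exp(-4t)sin(2s)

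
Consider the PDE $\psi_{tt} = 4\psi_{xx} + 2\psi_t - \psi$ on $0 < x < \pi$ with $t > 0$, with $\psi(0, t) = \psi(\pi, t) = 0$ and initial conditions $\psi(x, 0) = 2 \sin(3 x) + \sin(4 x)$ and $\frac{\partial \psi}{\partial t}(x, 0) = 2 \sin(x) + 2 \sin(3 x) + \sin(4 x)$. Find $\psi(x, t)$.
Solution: Substitute $\psi = e^{t}u$, i.e. $u = e^{-t}\psi$.
By the product rule, $\psi_t = e^{t}(u_t + u)$, $\psi_{tt} = e^{t}(u_{tt} + 2u_t + u)$, $\psi_{xx} = e^{t}u_{xx}$.
Substituting into the PDE and dividing by $e^{t}$: $u_{tt} + 2u_t + u = 4u_{xx} + 2(u_t + u) - u$.
The lower-order terms cancel, leaving the standard wave equation $u_{tt} = 4u_{xx}$.
Initial data for $u$: $u(x,0) = \psi(x,0) = 2 \sin(3 x) + \sin(4 x)$; $u_t(x,0) = \psi_t(x,0) - \psi(x,0) = 2 \sin(x)$. The boundary conditions carry over: $u(0,t) = u(\pi,t) = 0$.
Solve for $u$:
  Using separation of variables $u = X(x)T(t)$:
  Eigenfunctions: $\sin(nx)$, $n = 1, 2, 3, \ldots$
  General solution: $u(x, t) = \sum [A_n \cos(2n t) + B_n \sin(2n t)] \sin(nx)$
  From $u(x,0) = 2 \sin(3 x) + \sin(4 x)$: $A_3=2, A_4=1$. From $u_t(x,0) = 2 \sin(x)$, using $u_t(x,0) = \sum \omega_n B_n \sin(nx)$ with $\omega_n = 2n$: $B_1 = 2/2 = 1$.
Hence $u(x,t) = \sin(2 t) \sin(x) + 2 \sin(3 x) \cos(6 t) + \sin(4 x) \cos(8 t)$.
Transform back: $\psi(x,t) = e^{t}u(x,t)$.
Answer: $\psi(x, t) = e^{t} \sin(2 t) \sin(x) + 2 e^{t} \sin(3 x) \cos(6 t) + e^{t} \sin(4 x) \cos(8 t)$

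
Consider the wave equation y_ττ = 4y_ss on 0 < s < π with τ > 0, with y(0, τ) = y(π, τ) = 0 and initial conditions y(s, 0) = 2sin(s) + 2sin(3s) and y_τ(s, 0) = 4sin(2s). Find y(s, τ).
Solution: Using separation of variables y = X(s)T(τ):
Eigenfunctions: sin(ns), n = 1, 2, 3, ...
General solution: y(s, τ) = Σ [A_n cos(2n τ) + B_n sin(2n τ)] sin(ns)
From y(s,0) = 2sin(s) + 2sin(3s): A_1=2, A_3=2. From y_τ(s,0) = 4sin(2s), using y_τ(s,0) = Σ ω_n B_n sin(ns) with ω_n = 2n: B_2 = 4/4 = 1.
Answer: y(s, τ) = 2sin(s)cos(2τ) + sin(2s)sin(4τ) + 2sin(3s)cos(6τ)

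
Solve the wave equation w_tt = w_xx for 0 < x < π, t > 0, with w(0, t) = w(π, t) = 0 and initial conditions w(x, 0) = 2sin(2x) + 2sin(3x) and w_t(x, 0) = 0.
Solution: Using separation of variables w = X(x)T(t):
Eigenfunctions: sin(nx), n = 1, 2, 3, ...
General solution: w(x, t) = Σ [A_n cos(n t) + B_n sin(n t)] sin(nx)
From w(x,0) = 2sin(2x) + 2sin(3x): A_2=2, A_3=2. From w_t(x,0) = 0: all B_n = 0.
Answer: w(x, t) = 2sin(2x)cos(2t) + 2sin(3x)cos(3t)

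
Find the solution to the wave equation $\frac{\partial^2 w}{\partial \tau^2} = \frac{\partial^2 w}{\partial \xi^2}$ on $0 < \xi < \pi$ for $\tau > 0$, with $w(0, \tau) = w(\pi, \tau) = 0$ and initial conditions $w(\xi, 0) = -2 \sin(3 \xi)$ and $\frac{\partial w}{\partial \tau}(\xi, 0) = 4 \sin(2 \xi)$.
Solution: Separating variables: $w = \sum [A_n \cos(\omega_n \tau) + B_n \sin(\omega_n \tau)] \sin(n\xi)$, $\omega_n = n$. From ICs ($B_n$ = velocity coefficient / $\omega_n$): $A_3=-2, B_2=2$.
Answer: $w(\xi, \tau) = 2 \sin(2 \tau) \sin(2 \xi) - 2 \sin(3 \xi) \cos(3 \tau)$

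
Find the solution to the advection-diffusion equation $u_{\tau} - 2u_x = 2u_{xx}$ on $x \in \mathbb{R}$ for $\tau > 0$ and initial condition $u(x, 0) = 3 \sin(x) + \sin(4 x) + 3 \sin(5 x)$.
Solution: Moving frame: $\eta = x + 2\tau$, $\sigma = \tau$, $u = w(\eta,\sigma)$, so $u_{\tau} = w_{\sigma} + 2w_{\eta}$ and $u_{xx} = w_{\eta\eta}$.
Hence $u_{\tau} - 2u_x = w_{\sigma}$ and the PDE becomes the heat equation $w_{\sigma} = 2w_{\eta\eta}$ on $\eta \in \mathbb{R}$.
Initial data: $w(\eta,0) = u(\eta,0) = 3 \sin(\eta) + \sin(4 \eta) + 3 \sin(5 \eta)$. Each mode $\sin(n\eta)$ decays as $e^{-2n^2\sigma}$ on $\mathbb{R}$, so $w(\eta,\sigma) = \sum c_n e^{-2n^2\sigma} \sin(n\eta)$ with $c_1=3, c_4=1, c_5=3$: $w(\eta,\sigma) = 3 e^{-2 \sigma} \sin(\eta) + e^{-32 \sigma} \sin(4 \eta) + 3 e^{-50 \sigma} \sin(5 \eta)$.
Substituting back: $u(x,\tau) = w(x + 2\tau, \tau)$.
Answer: $u(x, \tau) = 3 e^{-2 \tau} \sin(2 \tau + x) + e^{-32 \tau} \sin(8 \tau + 4 x) + 3 e^{-50 \tau} \sin(10 \tau + 5 x)$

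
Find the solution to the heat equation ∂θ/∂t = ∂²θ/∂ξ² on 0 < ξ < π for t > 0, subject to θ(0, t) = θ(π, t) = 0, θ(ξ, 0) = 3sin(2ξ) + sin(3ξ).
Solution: Using separation of variables θ = X(ξ)G(t):
Eigenfunctions: sin(nξ), n = 1, 2, 3, ...
General solution: θ(ξ, t) = Σ c_n sin(nξ) exp(-n² t)
Matching θ(ξ,0) = 3sin(2ξ) + sin(3ξ) term by term: c_2=3, c_3=1.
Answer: θ(ξ, t) = 3exp(-4t)sin(2ξ) + exp(-9t)sin(3ξ)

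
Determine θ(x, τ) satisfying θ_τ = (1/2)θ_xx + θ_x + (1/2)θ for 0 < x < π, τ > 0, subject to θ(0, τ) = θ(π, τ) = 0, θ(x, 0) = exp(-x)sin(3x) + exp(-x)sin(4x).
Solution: Substitute θ = exp(-x)u, i.e. u = exp(x)θ.
By the product rule, θ_x = exp(-x)(u_x - u), θ_xx = exp(-x)(u_xx - 2u_x + u), θ_τ = exp(-x)u_τ.
Substituting into the PDE and dividing by exp(-x): u_τ = (1/2)(u_xx - 2u_x + u) + (u_x - u) + (1/2)u.
The lower-order terms cancel, leaving the standard heat equation u_τ = (1/2)u_xx.
Initial data for u: u(x,0) = exp(x)θ(x,0) = sin(3x) + sin(4x). The boundary conditions carry over: u(0,τ) = u(π,τ) = 0.
Solve for u:
  Using separation of variables u = X(x)G(τ):
  Eigenfunctions: sin(nx), n = 1, 2, 3, ...
  General solution: u(x, τ) = Σ c_n sin(nx) exp(-n² τ/2)
  Matching u(x,0) = sin(3x) + sin(4x) term by term: c_3=1, c_4=1.
Hence u(x,τ) = exp(-8τ)sin(4x) + exp(-9τ/2)sin(3x).
Transform back: θ(x,τ) = exp(-x)u(x,τ).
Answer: θ(x, τ) = exp(-x)exp(-8τ)sin(4x) + exp(-x)exp(-9τ/2)sin(3x)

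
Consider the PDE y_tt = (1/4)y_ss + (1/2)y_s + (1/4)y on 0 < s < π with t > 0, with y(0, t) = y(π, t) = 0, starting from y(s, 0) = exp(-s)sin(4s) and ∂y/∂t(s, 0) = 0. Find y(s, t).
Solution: Substitute y = exp(-s)u.
Then y_s = exp(-s)(u_s - u), y_ss = exp(-s)(u_ss - 2u_s + u), y_tt = exp(-s)u_tt; substituting and dividing by exp(-s), the lower-order terms cancel: u_tt = (1/4)u_ss (standard wave equation).
Data for u: u(s,0) = exp(s)y(s,0) = sin(4s); u_t(s,0) = exp(s)y_t(s,0) = 0. The boundary conditions carry over: u(0,t) = u(π,t) = 0.
Separating variables: u = Σ [A_n cos(ω_n t) + B_n sin(ω_n t)] sin(ns), ω_n = n/2. From ICs: A_4=1.
So u(s,t) = sin(4s)cos(2t), and y(s,t) = exp(-s)u(s,t).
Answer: y(s, t) = exp(-s)sin(4s)cos(2t)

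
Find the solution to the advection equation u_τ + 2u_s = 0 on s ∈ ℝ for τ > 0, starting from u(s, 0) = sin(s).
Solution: By method of characteristics (waves move right with speed 2):
Along characteristics s - 2τ = const, u is constant, so u(s,τ) = f(s - 2τ) with f = u(·, 0).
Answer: u(s, τ) = sin(s - 2τ)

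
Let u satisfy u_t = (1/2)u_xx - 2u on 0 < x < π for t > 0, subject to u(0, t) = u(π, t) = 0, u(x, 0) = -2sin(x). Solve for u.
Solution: Substitute u = exp(-2t)w.
Then u_t = exp(-2t)(w_t - 2w), u_xx = exp(-2t)w_xx; substituting and dividing by exp(-2t), the lower-order terms cancel: w_t = (1/2)w_xx (standard heat equation).
Data for w: w(x,0) = u(x,0) = -2sin(x). The boundary conditions carry over: w(0,t) = w(π,t) = 0.
Separating variables: w = Σ c_n exp(-n²t/2) sin(nx). From w(x,0) = -2sin(x): c_1=-2.
So w(x,t) = -2exp(-t/2)sin(x), and u(x,t) = exp(-2t)w(x,t).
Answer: u(x, t) = -2exp(-5t/2)sin(x)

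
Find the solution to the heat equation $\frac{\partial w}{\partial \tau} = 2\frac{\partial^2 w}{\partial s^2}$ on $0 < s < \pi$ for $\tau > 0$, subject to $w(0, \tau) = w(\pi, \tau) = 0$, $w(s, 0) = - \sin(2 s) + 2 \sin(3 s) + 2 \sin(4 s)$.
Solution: Using separation of variables $w = X(s)T(\tau)$:
Eigenfunctions: $\sin(ns)$, $n = 1, 2, 3, \ldots$
General solution: $w(s, \tau) = \sum c_n \sin(ns) e^{-2n^2 \tau}$
Matching $w(s,0) = - \sin(2 s) + 2 \sin(3 s) + 2 \sin(4 s)$ term by term: $c_2=-1, c_3=2, c_4=2$.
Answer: $w(s, \tau) = - e^{-8 \tau} \sin(2 s) + 2 e^{-18 \tau} \sin(3 s) + 2 e^{-32 \tau} \sin(4 s)$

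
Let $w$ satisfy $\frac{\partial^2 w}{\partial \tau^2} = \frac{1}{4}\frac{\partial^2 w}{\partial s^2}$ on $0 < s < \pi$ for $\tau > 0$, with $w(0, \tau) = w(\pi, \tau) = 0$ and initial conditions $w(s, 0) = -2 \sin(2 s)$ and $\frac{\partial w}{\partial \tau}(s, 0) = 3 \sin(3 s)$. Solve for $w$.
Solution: Separating variables: $w = \sum [A_n \cos(\omega_n \tau) + B_n \sin(\omega_n \tau)] \sin(ns)$, $\omega_n = n/2$. From ICs ($B_n$ = velocity coefficient / $\omega_n$): $A_2=-2, B_3=2$.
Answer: $w(s, \tau) = 2 \sin(3 \tau/2) \sin(3 s) - 2 \sin(2 s) \cos(\tau)$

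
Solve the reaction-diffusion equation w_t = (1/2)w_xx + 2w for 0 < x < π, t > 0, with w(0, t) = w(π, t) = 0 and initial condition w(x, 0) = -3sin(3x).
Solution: Substitute w = exp(2t)u, i.e. u = exp(-2t)w.
By the product rule, w_t = exp(2t)(u_t + 2u), w_xx = exp(2t)u_xx.
Substituting into the PDE and dividing by exp(2t): u_t + 2u = (1/2)u_xx + 2u.
The lower-order terms cancel, leaving the standard heat equation u_t = (1/2)u_xx.
Initial data for u: u(x,0) = w(x,0) = -3sin(3x). The boundary conditions carry over: u(0,t) = u(π,t) = 0.
Solve for u:
  Using separation of variables u = X(x)T(t):
  Eigenfunctions: sin(nx), n = 1, 2, 3, ...
  General solution: u(x, t) = Σ c_n sin(nx) exp(-n² t/2)
  Matching u(x,0) = -3sin(3x) term by term: c_3=-3.
Hence u(x,t) = -3exp(-9t/2)sin(3x).
Transform back: w(x,t) = exp(2t)u(x,t).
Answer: w(x, t) = -3exp(-5t/2)sin(3x)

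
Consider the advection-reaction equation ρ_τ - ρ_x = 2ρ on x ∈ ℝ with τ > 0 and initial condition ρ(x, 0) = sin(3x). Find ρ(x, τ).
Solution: Substitute ρ = exp(2τ)u, i.e. u = exp(-2τ)ρ.
By the product rule, ρ_τ = exp(2τ)(u_τ + 2u), ρ_x = exp(2τ)u_x.
Substituting into the PDE and dividing by exp(2τ): u_τ + 2u - u_x = 2u.
The lower-order terms cancel, leaving the standard advection equation u_τ - u_x = 0.
Initial data for u: u(x,0) = ρ(x,0) = sin(3x).
Solve for u:
  By method of characteristics (waves move left with speed 1):
  Along characteristics x + τ = const, u is constant, so u(x,τ) = f(x + τ) with f = u(·, 0).
Hence u(x,τ) = sin(3x + 3τ).
Transform back: ρ(x,τ) = exp(2τ)u(x,τ).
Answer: ρ(x, τ) = exp(2τ)sin(3x + 3τ)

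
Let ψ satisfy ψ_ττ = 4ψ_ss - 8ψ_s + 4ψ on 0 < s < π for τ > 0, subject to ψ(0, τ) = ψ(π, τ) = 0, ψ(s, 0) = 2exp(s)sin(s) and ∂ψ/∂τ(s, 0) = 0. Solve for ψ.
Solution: Substitute ψ = exp(s)u, i.e. u = exp(-s)ψ.
By the product rule, ψ_s = exp(s)(u_s + u), ψ_ss = exp(s)(u_ss + 2u_s + u), ψ_ττ = exp(s)u_ττ.
Substituting into the PDE and dividing by exp(s): u_ττ = 4(u_ss + 2u_s + u) - 8(u_s + u) + 4u.
The lower-order terms cancel, leaving the standard wave equation u_ττ = 4u_ss.
Initial data for u: u(s,0) = exp(-s)ψ(s,0) = 2sin(s); u_τ(s,0) = exp(-s)ψ_τ(s,0) = 0. The boundary conditions carry over: u(0,τ) = u(π,τ) = 0.
Solve for u:
  Using separation of variables u = X(s)T(τ):
  Eigenfunctions: sin(ns), n = 1, 2, 3, ...
  General solution: u(s, τ) = Σ [A_n cos(2n τ) + B_n sin(2n τ)] sin(ns)
  From u(s,0) = 2sin(s): A_1=2. From u_τ(s,0) = 0: all B_n = 0.
Hence u(s,τ) = 2sin(s)cos(2τ).
Transform back: ψ(s,τ) = exp(s)u(s,τ).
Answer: ψ(s, τ) = 2exp(s)sin(s)cos(2τ)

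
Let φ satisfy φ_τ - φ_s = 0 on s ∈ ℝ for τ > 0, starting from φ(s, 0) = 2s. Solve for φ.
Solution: By characteristics (ds/dτ = -1), φ(s,τ) = f(s + τ) with f = φ(·, 0).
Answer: φ(s, τ) = 2s + 2τ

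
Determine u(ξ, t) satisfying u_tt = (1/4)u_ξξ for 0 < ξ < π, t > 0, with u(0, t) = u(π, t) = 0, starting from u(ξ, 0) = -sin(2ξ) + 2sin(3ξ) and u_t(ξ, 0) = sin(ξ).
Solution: Separating variables: u = Σ [A_n cos(ω_n t) + B_n sin(ω_n t)] sin(nξ), ω_n = n/2. From ICs (B_n = velocity coefficient / ω_n): A_2=-1, A_3=2, B_1=2.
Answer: u(ξ, t) = 2sin(t/2)sin(ξ) - sin(2ξ)cos(t) + 2sin(3ξ)cos(3t/2)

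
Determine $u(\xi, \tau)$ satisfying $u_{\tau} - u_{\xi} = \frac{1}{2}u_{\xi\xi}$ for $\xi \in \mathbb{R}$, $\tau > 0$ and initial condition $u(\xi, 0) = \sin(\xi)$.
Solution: Moving frame: $\eta = \xi + \tau$, $\sigma = \tau$, $u = w(\eta,\sigma)$, so $u_{\tau} = w_{\sigma} + w_{\eta}$ and $u_{\xi\xi} = w_{\eta\eta}$.
Hence $u_{\tau} - u_{\xi} = w_{\sigma}$ and the PDE becomes the heat equation $w_{\sigma} = \frac{1}{2}w_{\eta\eta}$ on $\eta \in \mathbb{R}$.
Initial data: $w(\eta,0) = u(\eta,0) = \sin(\eta)$. Each mode $\sin(n\eta)$ decays as $e^{-n^2\sigma/2}$ on $\mathbb{R}$, so $w(\eta,\sigma) = \sum c_n e^{-n^2\sigma/2} \sin(n\eta)$ with $c_1=1$: $w(\eta,\sigma) = e^{-\sigma/2} \sin(\eta)$.
Substituting back: $u(\xi,\tau) = w(\xi + \tau, \tau)$.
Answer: $u(\xi, \tau) = e^{-\tau/2} \sin(\tau + \xi)$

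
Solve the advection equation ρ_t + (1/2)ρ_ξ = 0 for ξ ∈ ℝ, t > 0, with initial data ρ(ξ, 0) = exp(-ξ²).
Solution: By characteristics (dξ/dt = 1/2), ρ(ξ,t) = f(ξ - (1/2)t) with f = ρ(·, 0).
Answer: ρ(ξ, t) = exp(-(-t/2 + ξ)²)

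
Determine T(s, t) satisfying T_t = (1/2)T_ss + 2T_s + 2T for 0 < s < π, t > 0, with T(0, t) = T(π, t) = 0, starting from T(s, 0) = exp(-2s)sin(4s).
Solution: Substitute T = exp(-2s)u.
Then T_s = exp(-2s)(u_s - 2u), T_ss = exp(-2s)(u_ss - 4u_s + 4u), T_t = exp(-2s)u_t; substituting and dividing by exp(-2s), the lower-order terms cancel: u_t = (1/2)u_ss (standard heat equation).
Data for u: u(s,0) = exp(2s)T(s,0) = sin(4s). The boundary conditions carry over: u(0,t) = u(π,t) = 0.
Separating variables: u = Σ c_n exp(-n²t/2) sin(ns). From u(s,0) = sin(4s): c_4=1.
So u(s,t) = exp(-8t)sin(4s), and T(s,t) = exp(-2s)u(s,t).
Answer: T(s, t) = exp(-2s)exp(-8t)sin(4s)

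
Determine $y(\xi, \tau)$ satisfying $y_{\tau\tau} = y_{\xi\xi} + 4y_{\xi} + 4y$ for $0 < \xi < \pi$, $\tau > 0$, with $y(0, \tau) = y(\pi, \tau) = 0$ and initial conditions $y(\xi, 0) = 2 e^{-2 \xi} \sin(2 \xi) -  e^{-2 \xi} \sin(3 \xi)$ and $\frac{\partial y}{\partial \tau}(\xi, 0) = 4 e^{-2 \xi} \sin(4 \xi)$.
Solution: Substitute $y = e^{-2\xi}u$, i.e. $u = e^{2\xi}y$.
By the product rule, $y_{\xi} = e^{-2\xi}(u_{\xi} - 2u)$, $y_{\xi\xi} = e^{-2\xi}(u_{\xi\xi} - 4u_{\xi} + 4u)$, $y_{\tau\tau} = e^{-2\xi}u_{\tau\tau}$.
Substituting into the PDE and dividing by $e^{-2\xi}$: $u_{\tau\tau} = (u_{\xi\xi} - 4u_{\xi} + 4u) + 4(u_{\xi} - 2u) + 4u$.
The lower-order terms cancel, leaving the standard wave equation $u_{\tau\tau} = u_{\xi\xi}$.
Initial data for $u$: $u(\xi,0) = e^{2\xi}y(\xi,0) = 2 \sin(2 \xi) - \sin(3 \xi)$; $u_{\tau}(\xi,0) = e^{2\xi}y_{\tau}(\xi,0) = 4 \sin(4 \xi)$. The boundary conditions carry over: $u(0,\tau) = u(\pi,\tau) = 0$.
Solve for $u$:
  Using separation of variables $u = X(\xi)T(\tau)$:
  Eigenfunctions: $\sin(n\xi)$, $n = 1, 2, 3, \ldots$
  General solution: $u(\xi, \tau) = \sum [A_n \cos(n \tau) + B_n \sin(n \tau)] \sin(n\xi)$
  From $u(\xi,0) = 2 \sin(2 \xi) - \sin(3 \xi)$: $A_2=2, A_3=-1$. From $u_{\tau}(\xi,0) = 4 \sin(4 \xi)$, using $u_{\tau}(\xi,0) = \sum \omega_n B_n \sin(n\xi)$ with $\omega_n = n$: $B_4 = 4/4 = 1$.
Hence $u(\xi,\tau) = 2 \sin(2 \xi) \cos(2 \tau) - \sin(3 \xi) \cos(3 \tau) + \sin(4 \xi) \sin(4 \tau)$.
Transform back: $y(\xi,\tau) = e^{-2\xi}u(\xi,\tau)$.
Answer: $y(\xi, \tau) = e^{-2 \xi} \sin(4 \tau) \sin(4 \xi) + 2 e^{-2 \xi} \sin(2 \xi) \cos(2 \tau) -  e^{-2 \xi} \sin(3 \xi) \cos(3 \tau)$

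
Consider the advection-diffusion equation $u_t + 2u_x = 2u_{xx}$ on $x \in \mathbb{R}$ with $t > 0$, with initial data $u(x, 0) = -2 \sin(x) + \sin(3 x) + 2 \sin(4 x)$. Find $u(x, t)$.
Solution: Moving frame: $\eta = x - 2t$, $\sigma = t$, $u = w(\eta,\sigma)$, so $u_t = w_{\sigma} - 2w_{\eta}$ and $u_{xx} = w_{\eta\eta}$.
Hence $u_t + 2u_x = w_{\sigma}$ and the PDE becomes the heat equation $w_{\sigma} = 2w_{\eta\eta}$ on $\eta \in \mathbb{R}$.
Initial data: $w(\eta,0) = u(\eta,0) = -2 \sin(\eta) + \sin(3 \eta) + 2 \sin(4 \eta)$. Each mode $\sin(n\eta)$ decays as $e^{-2n^2\sigma}$ on $\mathbb{R}$, so $w(\eta,\sigma) = \sum c_n e^{-2n^2\sigma} \sin(n\eta)$ with $c_1=-2, c_3=1, c_4=2$: $w(\eta,\sigma) = -2 e^{-2 \sigma} \sin(\eta) + e^{-18 \sigma} \sin(3 \eta) + 2 e^{-32 \sigma} \sin(4 \eta)$.
Substituting back: $u(x,t) = w(x - 2t, t)$.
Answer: $u(x, t) = 2 e^{-2 t} \sin(2 t - x) -  e^{-18 t} \sin(6 t - 3 x) - 2 e^{-32 t} \sin(8 t - 4 x)$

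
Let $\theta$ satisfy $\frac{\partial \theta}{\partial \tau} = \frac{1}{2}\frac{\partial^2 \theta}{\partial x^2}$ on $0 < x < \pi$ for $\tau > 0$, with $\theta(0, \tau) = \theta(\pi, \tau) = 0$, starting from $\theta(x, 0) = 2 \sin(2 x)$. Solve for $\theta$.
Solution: Using separation of variables $\theta = X(x)G(\tau)$:
Eigenfunctions: $\sin(nx)$, $n = 1, 2, 3, \ldots$
General solution: $\theta(x, \tau) = \sum c_n \sin(nx) e^{-n^2 \tau/2}$
Matching $\theta(x,0) = 2 \sin(2 x)$ term by term: $c_2=2$.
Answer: $\theta(x, \tau) = 2 e^{-2 \tau} \sin(2 x)$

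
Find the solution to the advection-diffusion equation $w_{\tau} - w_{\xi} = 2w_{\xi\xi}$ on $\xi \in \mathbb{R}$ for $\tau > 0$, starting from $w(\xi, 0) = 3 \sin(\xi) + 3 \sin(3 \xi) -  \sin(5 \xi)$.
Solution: Change to a moving frame: let $\eta = \xi + \tau$, $\sigma = \tau$ and write $w(\xi,\tau) = u(\eta,\sigma)$.
By the chain rule $w_{\tau} = u_{\sigma} + u_{\eta}$, $w_{\xi} = u_{\eta}$, $w_{\xi\xi} = u_{\eta\eta}$.
Then $w_{\tau} - w_{\xi} = u_{\sigma}$: the advection term cancels and the PDE becomes the heat equation $u_{\sigma} = 2u_{\eta\eta}$ on $\eta \in \mathbb{R}$.
Initial data: $u(\eta,0) = w(\eta,0) = 3 \sin(\eta) + 3 \sin(3 \eta) - \sin(5 \eta)$.
On $\eta \in \mathbb{R}$ each mode satisfies $(\sin(n\eta))'' = -n^2 \sin(n\eta)$, so $e^{-2n^2\sigma} \sin(n\eta)$ solves the heat equation; by superposition $u(\eta,\sigma) = \sum c_n e^{-2n^2\sigma} \sin(n\eta)$.
Reading off the coefficients: $c_1=3, c_3=3, c_5=-1$, so $u(\eta,\sigma) = 3 e^{-2 \sigma} \sin(\eta) + 3 e^{-18 \sigma} \sin(3 \eta) - e^{-50 \sigma} \sin(5 \eta)$.
Substituting back $\eta = \xi + \tau$, $\sigma = \tau$: $w(\xi,\tau) = u(\xi + \tau, \tau)$.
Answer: $w(\xi, \tau) = 3 e^{-2 \tau} \sin(\tau + \xi) + 3 e^{-18 \tau} \sin(3 \tau + 3 \xi) -  e^{-50 \tau} \sin(5 \tau + 5 \xi)$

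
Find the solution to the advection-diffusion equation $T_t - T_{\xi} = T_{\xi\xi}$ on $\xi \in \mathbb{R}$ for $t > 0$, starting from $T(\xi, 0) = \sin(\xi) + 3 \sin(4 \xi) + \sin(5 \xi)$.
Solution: Moving frame: $\eta = \xi + t$, $\sigma = t$, $T = u(\eta,\sigma)$, so $T_t = u_{\sigma} + u_{\eta}$ and $T_{\xi\xi} = u_{\eta\eta}$.
Hence $T_t - T_{\xi} = u_{\sigma}$ and the PDE becomes the heat equation $u_{\sigma} = u_{\eta\eta}$ on $\eta \in \mathbb{R}$.
Initial data: $u(\eta,0) = T(\eta,0) = \sin(\eta) + 3 \sin(4 \eta) + \sin(5 \eta)$. Each mode $\sin(n\eta)$ decays as $e^{-n^2\sigma}$ on $\mathbb{R}$, so $u(\eta,\sigma) = \sum c_n e^{-n^2\sigma} \sin(n\eta)$ with $c_1=1, c_4=3, c_5=1$: $u(\eta,\sigma) = e^{-\sigma} \sin(\eta) + 3 e^{-16 \sigma} \sin(4 \eta) + e^{-25 \sigma} \sin(5 \eta)$.
Substituting back: $T(\xi,t) = u(\xi + t, t)$.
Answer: $T(\xi, t) = e^{-t} \sin(\xi + t) + 3 e^{-16 t} \sin(4 \xi + 4 t) + e^{-25 t} \sin(5 \xi + 5 t)$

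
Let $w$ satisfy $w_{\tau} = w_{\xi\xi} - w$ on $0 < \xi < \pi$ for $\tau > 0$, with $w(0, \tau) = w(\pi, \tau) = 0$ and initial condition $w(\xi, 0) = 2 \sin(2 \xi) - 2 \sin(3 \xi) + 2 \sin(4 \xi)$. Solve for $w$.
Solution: Substitute $w = e^{-\tau}u$.
Then $w_{\tau} = e^{-\tau}(u_{\tau} - u)$, $w_{\xi\xi} = e^{-\tau}u_{\xi\xi}$; substituting and dividing by $e^{-\tau}$, the lower-order terms cancel: $u_{\tau} = u_{\xi\xi}$ (standard heat equation).
Data for $u$: $u(\xi,0) = w(\xi,0) = 2 \sin(2 \xi) - 2 \sin(3 \xi) + 2 \sin(4 \xi)$. The boundary conditions carry over: $u(0,\tau) = u(\pi,\tau) = 0$.
Separating variables: $u = \sum c_n e^{-n^2\tau} \sin(n\xi)$. From $u(\xi,0) = 2 \sin(2 \xi) - 2 \sin(3 \xi) + 2 \sin(4 \xi)$: $c_2=2, c_3=-2, c_4=2$.
So $u(\xi,\tau) = 2 e^{-4 \tau} \sin(2 \xi) - 2 e^{-9 \tau} \sin(3 \xi) + 2 e^{-16 \tau} \sin(4 \xi)$, and $w(\xi,\tau) = e^{-\tau}u(\xi,\tau)$.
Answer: $w(\xi, \tau) = 2 e^{-5 \tau} \sin(2 \xi) - 2 e^{-10 \tau} \sin(3 \xi) + 2 e^{-17 \tau} \sin(4 \xi)$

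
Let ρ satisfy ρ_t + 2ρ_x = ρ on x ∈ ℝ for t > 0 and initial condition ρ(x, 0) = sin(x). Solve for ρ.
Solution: Substitute ρ = exp(t)u.
Then ρ_t = exp(t)(u_t + u), ρ_x = exp(t)u_x; substituting and dividing by exp(t), the lower-order terms cancel: u_t + 2u_x = 0 (standard advection equation).
Data for u: u(x,0) = ρ(x,0) = sin(x).
By characteristics (dx/dt = 2), u(x,t) = f(x - 2t) with f = u(·, 0).
So u(x,t) = -sin(2t - x), and ρ(x,t) = exp(t)u(x,t).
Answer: ρ(x, t) = -exp(t)sin(2t - x)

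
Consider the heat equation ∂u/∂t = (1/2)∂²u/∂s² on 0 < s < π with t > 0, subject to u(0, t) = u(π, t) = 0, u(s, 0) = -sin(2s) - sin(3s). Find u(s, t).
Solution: Separating variables: u = Σ c_n exp(-n²t/2) sin(ns). From u(s,0) = -sin(2s) - sin(3s): c_2=-1, c_3=-1.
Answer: u(s, t) = -exp(-2t)sin(2s) - exp(-9t/2)sin(3s)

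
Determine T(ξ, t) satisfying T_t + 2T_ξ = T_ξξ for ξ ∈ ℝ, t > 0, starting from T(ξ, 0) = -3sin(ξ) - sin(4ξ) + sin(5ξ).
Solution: Moving frame: η = ξ - 2t, σ = t, T = u(η,σ), so T_t = u_σ - 2u_η and T_ξξ = u_ηη.
Hence T_t + 2T_ξ = u_σ and the PDE becomes the heat equation u_σ = u_ηη on η ∈ ℝ.
Initial data: u(η,0) = T(η,0) = -3sin(η) - sin(4η) + sin(5η). Each mode sin(nη) decays as exp(-n²σ) on ℝ, so u(η,σ) = Σ c_n exp(-n²σ) sin(nη) with c_1=-3, c_4=-1, c_5=1: u(η,σ) = -3exp(-σ)sin(η) - exp(-16σ)sin(4η) + exp(-25σ)sin(5η).
Substituting back: T(ξ,t) = u(ξ - 2t, t).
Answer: T(ξ, t) = 3exp(-t)sin(2t - ξ) + exp(-16t)sin(8t - 4ξ) - exp(-25t)sin(10t - 5ξ)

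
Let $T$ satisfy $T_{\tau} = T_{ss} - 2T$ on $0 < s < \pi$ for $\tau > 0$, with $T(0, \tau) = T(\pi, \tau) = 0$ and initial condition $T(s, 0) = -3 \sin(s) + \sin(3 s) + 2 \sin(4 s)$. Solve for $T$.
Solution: Substitute $T = e^{-2\tau}u$, i.e. $u = e^{2\tau}T$.
By the product rule, $T_{\tau} = e^{-2\tau}(u_{\tau} - 2u)$, $T_{ss} = e^{-2\tau}u_{ss}$.
Substituting into the PDE and dividing by $e^{-2\tau}$: $u_{\tau} - 2u = u_{ss} - 2u$.
The lower-order terms cancel, leaving the standard heat equation $u_{\tau} = u_{ss}$.
Initial data for $u$: $u(s,0) = T(s,0) = -3 \sin(s) + \sin(3 s) + 2 \sin(4 s)$. The boundary conditions carry over: $u(0,\tau) = u(\pi,\tau) = 0$.
Solve for $u$:
  Using separation of variables $u = X(s)G(\tau)$:
  Eigenfunctions: $\sin(ns)$, $n = 1, 2, 3, \ldots$
  General solution: $u(s, \tau) = \sum c_n \sin(ns) e^{-n^2 \tau}$
  Matching $u(s,0) = -3 \sin(s) + \sin(3 s) + 2 \sin(4 s)$ term by term: $c_1=-3, c_3=1, c_4=2$.
Hence $u(s,\tau) = -3 e^{-\tau} \sin(s) + e^{-9 \tau} \sin(3 s) + 2 e^{-16 \tau} \sin(4 s)$.
Transform back: $T(s,\tau) = e^{-2\tau}u(s,\tau)$.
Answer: $T(s, \tau) = -3 e^{-3 \tau} \sin(s) + e^{-11 \tau} \sin(3 s) + 2 e^{-18 \tau} \sin(4 s)$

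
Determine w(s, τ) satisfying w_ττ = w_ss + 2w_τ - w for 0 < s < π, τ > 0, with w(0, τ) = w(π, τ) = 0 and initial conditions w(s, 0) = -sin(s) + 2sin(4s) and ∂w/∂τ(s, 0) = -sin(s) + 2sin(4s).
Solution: Substitute w = exp(τ)u.
Then w_τ = exp(τ)(u_τ + u), w_ττ = exp(τ)(u_ττ + 2u_τ + u), w_ss = exp(τ)u_ss; substituting and dividing by exp(τ), the lower-order terms cancel: u_ττ = u_ss (standard wave equation).
Data for u: u(s,0) = w(s,0) = -sin(s) + 2sin(4s); u_τ(s,0) = w_τ(s,0) - w(s,0) = 0. The boundary conditions carry over: u(0,τ) = u(π,τ) = 0.
Separating variables: u = Σ [A_n cos(ω_n τ) + B_n sin(ω_n τ)] sin(ns), ω_n = n. From ICs: A_1=-1, A_4=2.
So u(s,τ) = -sin(s)cos(τ) + 2sin(4s)cos(4τ), and w(s,τ) = exp(τ)u(s,τ).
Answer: w(s, τ) = -exp(τ)sin(s)cos(τ) + 2exp(τ)sin(4s)cos(4τ)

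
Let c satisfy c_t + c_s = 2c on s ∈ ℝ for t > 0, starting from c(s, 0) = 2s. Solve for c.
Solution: Substitute c = exp(2t)u.
Then c_t = exp(2t)(u_t + 2u), c_s = exp(2t)u_s; substituting and dividing by exp(2t), the lower-order terms cancel: u_t + u_s = 0 (standard advection equation).
Data for u: u(s,0) = c(s,0) = 2s.
By characteristics (ds/dt = 1), u(s,t) = f(s - t) with f = u(·, 0).
So u(s,t) = 2s - 2t, and c(s,t) = exp(2t)u(s,t).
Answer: c(s, t) = 2sexp(2t) - 2texp(2t)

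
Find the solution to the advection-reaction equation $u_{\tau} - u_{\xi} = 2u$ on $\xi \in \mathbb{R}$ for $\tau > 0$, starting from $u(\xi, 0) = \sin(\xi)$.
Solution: Substitute $u = e^{2\tau}w$, i.e. $w = e^{-2\tau}u$.
By the product rule, $u_{\tau} = e^{2\tau}(w_{\tau} + 2w)$, $u_{\xi} = e^{2\tau}w_{\xi}$.
Substituting into the PDE and dividing by $e^{2\tau}$: $w_{\tau} + 2w - w_{\xi} = 2w$.
The lower-order terms cancel, leaving the standard advection equation $w_{\tau} - w_{\xi} = 0$.
Initial data for $w$: $w(\xi,0) = u(\xi,0) = \sin(\xi)$.
Solve for $w$:
  By method of characteristics (waves move left with speed 1):
  Along characteristics $\xi + \tau =$ const, $w$ is constant, so $w(\xi,\tau) = f(\xi + \tau)$ with $f = w( \cdot , 0)$.
Hence $w(\xi,\tau) = \sin(\xi + \tau)$.
Transform back: $u(\xi,\tau) = e^{2\tau}w(\xi,\tau)$.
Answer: $u(\xi, \tau) = e^{2 \tau} \sin(\tau + \xi)$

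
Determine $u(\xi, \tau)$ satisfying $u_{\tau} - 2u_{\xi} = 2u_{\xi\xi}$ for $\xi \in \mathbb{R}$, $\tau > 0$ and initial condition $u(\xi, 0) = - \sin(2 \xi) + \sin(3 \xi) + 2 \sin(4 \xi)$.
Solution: Moving frame: $\eta = \xi + 2\tau$, $\sigma = \tau$, $u = w(\eta,\sigma)$, so $u_{\tau} = w_{\sigma} + 2w_{\eta}$ and $u_{\xi\xi} = w_{\eta\eta}$.
Hence $u_{\tau} - 2u_{\xi} = w_{\sigma}$ and the PDE becomes the heat equation $w_{\sigma} = 2w_{\eta\eta}$ on $\eta \in \mathbb{R}$.
Initial data: $w(\eta,0) = u(\eta,0) = - \sin(2 \eta) + \sin(3 \eta) + 2 \sin(4 \eta)$. Each mode $\sin(n\eta)$ decays as $e^{-2n^2\sigma}$ on $\mathbb{R}$, so $w(\eta,\sigma) = \sum c_n e^{-2n^2\sigma} \sin(n\eta)$ with $c_2=-1, c_3=1, c_4=2$: $w(\eta,\sigma) = - e^{-8 \sigma} \sin(2 \eta) + e^{-18 \sigma} \sin(3 \eta) + 2 e^{-32 \sigma} \sin(4 \eta)$.
Substituting back: $u(\xi,\tau) = w(\xi + 2\tau, \tau)$.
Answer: $u(\xi, \tau) = - e^{-8 \tau} \sin(4 \tau + 2 \xi) + e^{-18 \tau} \sin(6 \tau + 3 \xi) + 2 e^{-32 \tau} \sin(8 \tau + 4 \xi)$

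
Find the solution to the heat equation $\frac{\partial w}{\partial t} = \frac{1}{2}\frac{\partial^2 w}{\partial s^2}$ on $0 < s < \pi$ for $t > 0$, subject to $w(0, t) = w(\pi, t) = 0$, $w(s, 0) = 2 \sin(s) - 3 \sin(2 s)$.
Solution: Using separation of variables $w = X(s)T(t)$:
Eigenfunctions: $\sin(ns)$, $n = 1, 2, 3, \ldots$
General solution: $w(s, t) = \sum c_n \sin(ns) e^{-n^2 t/2}$
Matching $w(s,0) = 2 \sin(s) - 3 \sin(2 s)$ term by term: $c_1=2, c_2=-3$.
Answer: $w(s, t) = -3 e^{-2 t} \sin(2 s) + 2 e^{-t/2} \sin(s)$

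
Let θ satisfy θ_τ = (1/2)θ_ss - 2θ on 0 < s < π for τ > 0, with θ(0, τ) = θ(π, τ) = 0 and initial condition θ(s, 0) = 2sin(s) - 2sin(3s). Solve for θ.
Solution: Substitute θ = exp(-2τ)u.
Then θ_τ = exp(-2τ)(u_τ - 2u), θ_ss = exp(-2τ)u_ss; substituting and dividing by exp(-2τ), the lower-order terms cancel: u_τ = (1/2)u_ss (standard heat equation).
Data for u: u(s,0) = θ(s,0) = 2sin(s) - 2sin(3s). The boundary conditions carry over: u(0,τ) = u(π,τ) = 0.
Separating variables: u = Σ c_n exp(-n²τ/2) sin(ns). From u(s,0) = 2sin(s) - 2sin(3s): c_1=2, c_3=-2.
So u(s,τ) = 2exp(-τ/2)sin(s) - 2exp(-9τ/2)sin(3s), and θ(s,τ) = exp(-2τ)u(s,τ).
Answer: θ(s, τ) = 2exp(-5τ/2)sin(s) - 2exp(-13τ/2)sin(3s)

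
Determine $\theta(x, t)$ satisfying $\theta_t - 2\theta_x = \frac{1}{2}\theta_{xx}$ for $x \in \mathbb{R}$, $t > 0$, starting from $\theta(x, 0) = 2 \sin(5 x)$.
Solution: Moving frame: $\eta = x + 2t$, $\sigma = t$, $\theta = u(\eta,\sigma)$, so $\theta_t = u_{\sigma} + 2u_{\eta}$ and $\theta_{xx} = u_{\eta\eta}$.
Hence $\theta_t - 2\theta_x = u_{\sigma}$ and the PDE becomes the heat equation $u_{\sigma} = \frac{1}{2}u_{\eta\eta}$ on $\eta \in \mathbb{R}$.
Initial data: $u(\eta,0) = \theta(\eta,0) = 2 \sin(5 \eta)$. Each mode $\sin(n\eta)$ decays as $e^{-n^2\sigma/2}$ on $\mathbb{R}$, so $u(\eta,\sigma) = \sum c_n e^{-n^2\sigma/2} \sin(n\eta)$ with $c_5=2$: $u(\eta,\sigma) = 2 e^{-25 \sigma/2} \sin(5 \eta)$.
Substituting back: $\theta(x,t) = u(x + 2t, t)$.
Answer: $\theta(x, t) = 2 e^{-25 t/2} \sin(10 t + 5 x)$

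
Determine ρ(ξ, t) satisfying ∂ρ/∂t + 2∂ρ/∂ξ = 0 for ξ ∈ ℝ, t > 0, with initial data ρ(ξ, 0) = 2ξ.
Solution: By method of characteristics (waves move right with speed 2):
Along characteristics ξ - 2t = const, ρ is constant, so ρ(ξ,t) = f(ξ - 2t) with f = ρ(·, 0).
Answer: ρ(ξ, t) = -4t + 2ξ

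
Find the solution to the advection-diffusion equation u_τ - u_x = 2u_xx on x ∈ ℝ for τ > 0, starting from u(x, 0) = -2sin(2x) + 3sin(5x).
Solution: Moving frame: η = x + τ, σ = τ, u = w(η,σ), so u_τ = w_σ + w_η and u_xx = w_ηη.
Hence u_τ - u_x = w_σ and the PDE becomes the heat equation w_σ = 2w_ηη on η ∈ ℝ.
Initial data: w(η,0) = u(η,0) = -2sin(2η) + 3sin(5η). Each mode sin(nη) decays as exp(-2n²σ) on ℝ, so w(η,σ) = Σ c_n exp(-2n²σ) sin(nη) with c_2=-2, c_5=3: w(η,σ) = -2exp(-8σ)sin(2η) + 3exp(-50σ)sin(5η).
Substituting back: u(x,τ) = w(x + τ, τ).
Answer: u(x, τ) = -2exp(-8τ)sin(2x + 2τ) + 3exp(-50τ)sin(5x + 5τ)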